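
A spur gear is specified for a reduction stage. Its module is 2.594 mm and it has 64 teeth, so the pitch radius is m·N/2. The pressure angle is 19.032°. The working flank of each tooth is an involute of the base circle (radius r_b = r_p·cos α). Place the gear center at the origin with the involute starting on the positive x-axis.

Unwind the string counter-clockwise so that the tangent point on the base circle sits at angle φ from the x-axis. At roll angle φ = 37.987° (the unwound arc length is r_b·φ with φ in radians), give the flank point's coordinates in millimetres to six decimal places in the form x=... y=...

x=93.867537 y=7.293075

pitch radius r_p = m·N/2 = 2.594·64/2 = 83.008000
base radius r_b = r_p·cos α = 83.008000·cos 19.032° = 78.470500
roll angle φ = 37.987° = 0.66299822 rad
x = r_b·(cos φ + φ·sin φ) = 78.470500·(0.78815042 + 0.66299822·0.61548267) = 93.867537
y = r_b·(sin φ − φ·cos φ) = 78.470500·(0.61548267 − 0.66299822·0.78815042) = 7.293075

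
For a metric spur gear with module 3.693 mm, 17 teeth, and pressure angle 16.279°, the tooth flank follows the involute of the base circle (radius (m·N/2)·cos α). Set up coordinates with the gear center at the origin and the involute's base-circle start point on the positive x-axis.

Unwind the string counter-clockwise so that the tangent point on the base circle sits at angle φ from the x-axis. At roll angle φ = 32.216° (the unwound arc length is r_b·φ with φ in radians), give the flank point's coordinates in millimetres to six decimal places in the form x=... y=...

x=34.525250 y=1.729659

pitch radius r_p = m·N/2 = 3.693·17/2 = 31.390500
base radius r_b = r_p·cos α = 31.390500·cos 16.279° = 30.131995
roll angle φ = 32.216° = 0.56227527 rad
x = r_b·(cos φ + φ·sin φ) = 30.131995·(0.84604433 + 0.56227527·0.53311256) = 34.525250
y = r_b·(sin φ − φ·cos φ) = 30.131995·(0.53311256 − 0.56227527·0.84604433) = 1.729659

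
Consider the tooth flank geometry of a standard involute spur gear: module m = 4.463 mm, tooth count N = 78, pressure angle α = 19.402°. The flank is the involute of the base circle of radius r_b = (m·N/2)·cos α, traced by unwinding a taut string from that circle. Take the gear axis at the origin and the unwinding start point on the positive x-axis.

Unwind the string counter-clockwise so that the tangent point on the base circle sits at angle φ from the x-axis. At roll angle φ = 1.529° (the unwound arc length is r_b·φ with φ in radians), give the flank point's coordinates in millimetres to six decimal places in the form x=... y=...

pitch radius r_p = m·N/2 = 4.463·78/2 = 174.057000
base radius r_b = r_p·cos α = 174.057000·cos 19.402° = 164.172488
roll angle φ = 1.529° = 0.02668608 rad
x = r_b·(cos φ + φ·sin φ) = 164.172488·(0.99964395 + 0.02668608·0.02668292) = 164.230935
y = r_b·(sin φ − φ·cos φ) = 164.172488·(0.02668292 − 0.02668608·0.99964395) = 0.001040

x=164.230935 y=0.001040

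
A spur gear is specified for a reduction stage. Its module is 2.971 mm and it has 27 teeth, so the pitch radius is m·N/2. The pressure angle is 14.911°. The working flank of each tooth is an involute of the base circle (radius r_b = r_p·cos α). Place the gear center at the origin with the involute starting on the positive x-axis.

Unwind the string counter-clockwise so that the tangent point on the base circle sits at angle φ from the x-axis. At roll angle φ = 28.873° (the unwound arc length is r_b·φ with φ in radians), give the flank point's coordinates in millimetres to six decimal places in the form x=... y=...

pitch radius r_p = m·N/2 = 2.971·27/2 = 40.108500
base radius r_b = r_p·cos α = 40.108500·cos 14.911° = 38.757914
roll angle φ = 28.873° = 0.50392891 rad
x = r_b·(cos φ + φ·sin φ) = 38.757914·(0.87569217 + 0.50392891·0.48286978) = 43.371045
y = r_b·(sin φ − φ·cos φ) = 38.757914·(0.48286978 − 0.50392891·0.87569217) = 1.611677

x=43.371045 y=1.611677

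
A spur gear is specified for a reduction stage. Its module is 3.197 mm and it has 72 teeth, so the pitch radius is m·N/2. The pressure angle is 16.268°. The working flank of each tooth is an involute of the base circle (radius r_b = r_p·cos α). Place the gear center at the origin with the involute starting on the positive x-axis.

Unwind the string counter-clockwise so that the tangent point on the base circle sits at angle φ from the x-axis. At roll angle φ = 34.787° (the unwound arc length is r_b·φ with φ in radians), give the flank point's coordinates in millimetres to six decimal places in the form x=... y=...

x=129.009104 y=7.942667

pitch radius r_p = m·N/2 = 3.197·72/2 = 115.092000
base radius r_b = r_p·cos α = 115.092000·cos 16.268° = 110.483935
roll angle φ = 34.787° = 0.60714769 rad
x = r_b·(cos φ + φ·sin φ) = 110.483935·(0.82127868 + 0.60714769·0.57052724) = 129.009104
y = r_b·(sin φ − φ·cos φ) = 110.483935·(0.57052724 − 0.60714769·0.82127868) = 7.942667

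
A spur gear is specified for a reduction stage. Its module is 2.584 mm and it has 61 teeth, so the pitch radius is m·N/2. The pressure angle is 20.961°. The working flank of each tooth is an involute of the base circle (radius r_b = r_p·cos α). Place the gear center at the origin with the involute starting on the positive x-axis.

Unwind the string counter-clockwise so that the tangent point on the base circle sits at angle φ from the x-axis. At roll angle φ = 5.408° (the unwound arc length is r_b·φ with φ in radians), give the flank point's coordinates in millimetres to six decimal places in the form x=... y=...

pitch radius r_p = m·N/2 = 2.584·61/2 = 78.812000
base radius r_b = r_p·cos α = 78.812000·cos 20.961° = 73.596548
roll angle φ = 5.408° = 0.09438741 rad
x = r_b·(cos φ + φ·sin φ) = 73.596548·(0.99554881 + 0.09438741·0.09424732) = 73.923654
y = r_b·(sin φ − φ·cos φ) = 73.596548·(0.09424732 − 0.09438741·0.99554881) = 0.020611

x=73.923654 y=0.020611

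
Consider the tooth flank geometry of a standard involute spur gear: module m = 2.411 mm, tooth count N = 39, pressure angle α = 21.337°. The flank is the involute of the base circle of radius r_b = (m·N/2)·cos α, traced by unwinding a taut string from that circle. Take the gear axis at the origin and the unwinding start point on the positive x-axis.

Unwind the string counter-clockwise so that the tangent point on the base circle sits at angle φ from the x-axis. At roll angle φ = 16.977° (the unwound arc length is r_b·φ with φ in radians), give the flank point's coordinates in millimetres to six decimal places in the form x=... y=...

pitch radius r_p = m·N/2 = 2.411·39/2 = 47.014500
base radius r_b = r_p·cos α = 47.014500·cos 21.337° = 43.791960
roll angle φ = 16.977° = 0.29630455 rad
x = r_b·(cos φ + φ·sin φ) = 43.791960·(0.95642204 + 0.29630455·0.29198780) = 45.672358
y = r_b·(sin φ − φ·cos φ) = 43.791960·(0.29198780 − 0.29630455·0.95642204) = 0.376418

x=45.672358 y=0.376418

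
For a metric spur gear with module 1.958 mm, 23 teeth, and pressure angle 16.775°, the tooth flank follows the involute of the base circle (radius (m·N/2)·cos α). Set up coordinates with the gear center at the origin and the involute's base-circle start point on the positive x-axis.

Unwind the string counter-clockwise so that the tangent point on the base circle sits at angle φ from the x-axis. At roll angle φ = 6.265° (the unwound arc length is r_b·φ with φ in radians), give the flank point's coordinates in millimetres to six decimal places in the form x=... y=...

pitch radius r_p = m·N/2 = 1.958·23/2 = 22.517000
base radius r_b = r_p·cos α = 22.517000·cos 16.775° = 21.558801
roll angle φ = 6.265° = 0.10934488 rad
x = r_b·(cos φ + φ·sin φ) = 21.558801·(0.99402780 + 0.10934488·0.10912711) = 21.687298
y = r_b·(sin φ − φ·cos φ) = 21.558801·(0.10912711 − 0.10934488·0.99402780) = 0.009384

x=21.687298 y=0.009384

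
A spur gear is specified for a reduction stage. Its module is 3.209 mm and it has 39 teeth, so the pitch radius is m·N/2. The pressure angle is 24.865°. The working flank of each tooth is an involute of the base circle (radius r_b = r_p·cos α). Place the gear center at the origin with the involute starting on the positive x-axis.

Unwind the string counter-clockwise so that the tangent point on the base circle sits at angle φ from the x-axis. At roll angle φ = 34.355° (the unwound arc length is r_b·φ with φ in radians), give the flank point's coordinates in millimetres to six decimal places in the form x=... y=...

pitch radius r_p = m·N/2 = 3.209·39/2 = 62.575500
base radius r_b = r_p·cos α = 62.575500·cos 24.865° = 56.774816
roll angle φ = 34.355° = 0.59960786 rad
x = r_b·(cos φ + φ·sin φ) = 56.774816·(0.82555697 + 0.59960786·0.56431879) = 66.081739
y = r_b·(sin φ − φ·cos φ) = 56.774816·(0.56431879 − 0.59960786·0.82555697) = 3.934968

x=66.081739 y=3.934968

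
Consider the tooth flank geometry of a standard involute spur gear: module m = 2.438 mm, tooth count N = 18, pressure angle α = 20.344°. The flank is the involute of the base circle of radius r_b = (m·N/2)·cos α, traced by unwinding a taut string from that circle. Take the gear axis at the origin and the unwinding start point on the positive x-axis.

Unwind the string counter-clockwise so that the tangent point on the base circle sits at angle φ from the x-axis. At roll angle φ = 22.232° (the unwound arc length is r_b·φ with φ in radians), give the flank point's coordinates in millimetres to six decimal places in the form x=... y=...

x=22.064263 y=0.394637

pitch radius r_p = m·N/2 = 2.438·18/2 = 21.942000
base radius r_b = r_p·cos α = 21.942000·cos 20.344° = 20.573307
roll angle φ = 22.232° = 0.38802160 rad
x = r_b·(cos φ + φ·sin φ) = 20.573307·(0.92565941 + 0.38802160·0.37835783) = 22.064263
y = r_b·(sin φ − φ·cos φ) = 20.573307·(0.37835783 − 0.38802160·0.92565941) = 0.394637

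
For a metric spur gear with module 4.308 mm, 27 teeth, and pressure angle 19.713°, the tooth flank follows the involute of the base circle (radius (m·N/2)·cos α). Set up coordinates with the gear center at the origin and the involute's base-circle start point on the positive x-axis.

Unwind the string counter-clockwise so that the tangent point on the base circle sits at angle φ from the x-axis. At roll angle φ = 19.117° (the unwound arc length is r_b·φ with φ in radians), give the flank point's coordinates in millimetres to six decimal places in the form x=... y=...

x=57.712811 y=0.670361

pitch radius r_p = m·N/2 = 4.308·27/2 = 58.158000
base radius r_b = r_p·cos α = 58.158000·cos 19.713° = 54.749594
roll angle φ = 19.117° = 0.33365459 rad
x = r_b·(cos φ + φ·sin φ) = 54.749594·(0.94485178 + 0.33365459·0.32749826) = 57.712811
y = r_b·(sin φ − φ·cos φ) = 54.749594·(0.32749826 − 0.33365459·0.94485178) = 0.670361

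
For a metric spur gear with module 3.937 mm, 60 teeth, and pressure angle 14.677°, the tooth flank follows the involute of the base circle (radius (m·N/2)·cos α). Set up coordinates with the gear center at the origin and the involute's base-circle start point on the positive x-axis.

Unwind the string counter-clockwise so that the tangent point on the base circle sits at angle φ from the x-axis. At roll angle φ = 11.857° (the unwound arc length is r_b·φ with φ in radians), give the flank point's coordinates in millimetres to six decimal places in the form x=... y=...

pitch radius r_p = m·N/2 = 3.937·60/2 = 118.110000
base radius r_b = r_p·cos α = 118.110000·cos 14.677° = 114.256016
roll angle φ = 11.857° = 0.20694369 rad
x = r_b·(cos φ + φ·sin φ) = 114.256016·(0.97866346 + 0.20694369·0.20546976) = 116.676431
y = r_b·(sin φ − φ·cos φ) = 114.256016·(0.20546976 − 0.20694369·0.97866346) = 0.336088

x=116.676431 y=0.336088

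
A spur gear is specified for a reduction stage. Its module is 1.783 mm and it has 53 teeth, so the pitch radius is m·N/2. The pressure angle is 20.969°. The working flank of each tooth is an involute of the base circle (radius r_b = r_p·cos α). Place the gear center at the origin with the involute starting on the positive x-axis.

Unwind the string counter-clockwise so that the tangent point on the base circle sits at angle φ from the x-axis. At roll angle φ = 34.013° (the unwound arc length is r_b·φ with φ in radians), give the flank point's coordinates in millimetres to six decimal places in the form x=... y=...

pitch radius r_p = m·N/2 = 1.783·53/2 = 47.249500
base radius r_b = r_p·cos α = 47.249500·cos 20.969° = 44.120363
roll angle φ = 34.013° = 0.59363884 rad
x = r_b·(cos φ + φ·sin φ) = 44.120363·(0.82891067 + 0.59363884·0.55938099) = 51.222902
y = r_b·(sin φ − φ·cos φ) = 44.120363·(0.55938099 − 0.59363884·0.82891067) = 2.969628

x=51.222902 y=2.969628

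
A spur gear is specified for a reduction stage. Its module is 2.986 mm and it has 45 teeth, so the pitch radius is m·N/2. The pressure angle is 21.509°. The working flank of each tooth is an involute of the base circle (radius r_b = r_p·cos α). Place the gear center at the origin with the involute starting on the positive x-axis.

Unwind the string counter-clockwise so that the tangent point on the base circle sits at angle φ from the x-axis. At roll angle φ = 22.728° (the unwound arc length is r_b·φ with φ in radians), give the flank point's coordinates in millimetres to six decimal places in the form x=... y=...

pitch radius r_p = m·N/2 = 2.986·45/2 = 67.185000
base radius r_b = r_p·cos α = 67.185000·cos 21.509° = 62.506236
roll angle φ = 22.728° = 0.39667843 rad
x = r_b·(cos φ + φ·sin φ) = 62.506236·(0.92234939 + 0.39667843·0.38635683) = 67.232258
y = r_b·(sin φ − φ·cos φ) = 62.506236·(0.38635683 − 0.39667843·0.92234939) = 1.280173

x=67.232258 y=1.280173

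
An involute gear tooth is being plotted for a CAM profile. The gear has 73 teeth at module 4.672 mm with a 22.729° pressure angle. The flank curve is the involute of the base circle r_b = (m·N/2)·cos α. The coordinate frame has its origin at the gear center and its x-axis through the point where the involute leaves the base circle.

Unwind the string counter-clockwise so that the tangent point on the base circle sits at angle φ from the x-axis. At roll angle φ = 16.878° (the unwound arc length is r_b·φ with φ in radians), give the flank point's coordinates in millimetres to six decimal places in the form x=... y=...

pitch radius r_p = m·N/2 = 4.672·73/2 = 170.528000
base radius r_b = r_p·cos α = 170.528000·cos 22.729° = 157.285247
roll angle φ = 16.878° = 0.29457667 rad
x = r_b·(cos φ + φ·sin φ) = 157.285247·(0.95692514 + 0.29457667·0.29033478) = 163.962161
y = r_b·(sin φ − φ·cos φ) = 157.285247·(0.29033478 − 0.29457667·0.95692514) = 1.328582

x=163.962161 y=1.328582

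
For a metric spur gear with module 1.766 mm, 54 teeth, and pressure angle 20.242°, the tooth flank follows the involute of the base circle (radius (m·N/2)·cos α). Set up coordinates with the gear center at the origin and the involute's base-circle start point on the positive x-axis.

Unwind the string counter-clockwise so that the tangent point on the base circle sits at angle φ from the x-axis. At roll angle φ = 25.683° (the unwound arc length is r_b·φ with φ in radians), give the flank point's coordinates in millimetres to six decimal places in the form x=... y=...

x=49.008411 y=1.316330

pitch radius r_p = m·N/2 = 1.766·54/2 = 47.682000
base radius r_b = r_p·cos α = 47.682000·cos 20.242° = 44.737143
roll angle φ = 25.683° = 0.44825291 rad
x = r_b·(cos φ + φ·sin φ) = 44.737143·(0.90120565 + 0.44825291·0.43339171) = 49.008411
y = r_b·(sin φ − φ·cos φ) = 44.737143·(0.43339171 − 0.44825291·0.90120565) = 1.316330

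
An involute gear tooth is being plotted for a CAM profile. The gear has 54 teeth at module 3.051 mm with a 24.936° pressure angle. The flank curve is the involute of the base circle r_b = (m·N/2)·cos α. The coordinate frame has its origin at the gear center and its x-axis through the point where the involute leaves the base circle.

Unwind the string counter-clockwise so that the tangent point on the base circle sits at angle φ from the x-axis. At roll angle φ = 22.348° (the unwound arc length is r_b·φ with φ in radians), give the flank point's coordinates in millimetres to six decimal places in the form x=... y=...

x=80.165574 y=1.455167

pitch radius r_p = m·N/2 = 3.051·54/2 = 82.377000
base radius r_b = r_p·cos α = 82.377000·cos 24.936° = 74.697758
roll angle φ = 22.348° = 0.39004618 rad
x = r_b·(cos φ + φ·sin φ) = 74.697758·(0.92489150 + 0.39004618·0.38023113) = 80.165574
y = r_b·(sin φ − φ·cos φ) = 74.697758·(0.38023113 − 0.39004618·0.92489150) = 1.455167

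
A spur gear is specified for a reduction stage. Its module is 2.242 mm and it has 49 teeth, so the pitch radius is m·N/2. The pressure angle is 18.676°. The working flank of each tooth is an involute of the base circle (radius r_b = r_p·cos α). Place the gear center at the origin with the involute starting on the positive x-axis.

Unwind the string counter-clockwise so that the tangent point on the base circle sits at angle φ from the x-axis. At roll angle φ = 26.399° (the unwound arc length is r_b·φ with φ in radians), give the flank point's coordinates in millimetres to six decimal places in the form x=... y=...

pitch radius r_p = m·N/2 = 2.242·49/2 = 54.929000
base radius r_b = r_p·cos α = 54.929000·cos 18.676° = 52.036686
roll angle φ = 26.399° = 0.46074947 rad
x = r_b·(cos φ + φ·sin φ) = 52.036686·(0.89571952 + 0.46074947·0.44461955) = 57.270418
y = r_b·(sin φ − φ·cos φ) = 52.036686·(0.44461955 − 0.46074947·0.89571952) = 1.660868

x=57.270418 y=1.660868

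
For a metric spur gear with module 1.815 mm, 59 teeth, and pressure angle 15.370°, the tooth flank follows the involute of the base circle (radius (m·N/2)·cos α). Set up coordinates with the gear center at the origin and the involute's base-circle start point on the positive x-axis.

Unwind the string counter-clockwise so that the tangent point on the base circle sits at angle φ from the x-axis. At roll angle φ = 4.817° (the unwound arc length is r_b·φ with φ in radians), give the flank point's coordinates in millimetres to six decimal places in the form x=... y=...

x=51.809650 y=0.010219

pitch radius r_p = m·N/2 = 1.815·59/2 = 53.542500
base radius r_b = r_p·cos α = 53.542500·cos 15.370° = 51.627516
roll angle φ = 4.817° = 0.08407251 rad
x = r_b·(cos φ + φ·sin φ) = 51.627516·(0.99646799 + 0.08407251·0.08397351) = 51.809650
y = r_b·(sin φ − φ·cos φ) = 51.627516·(0.08397351 − 0.08407251·0.99646799) = 0.010219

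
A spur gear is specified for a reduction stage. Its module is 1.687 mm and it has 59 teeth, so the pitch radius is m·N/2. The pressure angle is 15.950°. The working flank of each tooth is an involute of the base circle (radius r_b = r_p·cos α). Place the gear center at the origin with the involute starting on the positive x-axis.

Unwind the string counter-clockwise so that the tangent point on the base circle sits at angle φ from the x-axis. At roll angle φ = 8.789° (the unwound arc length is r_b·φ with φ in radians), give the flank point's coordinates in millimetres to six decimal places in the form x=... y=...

pitch radius r_p = m·N/2 = 1.687·59/2 = 49.766500
base radius r_b = r_p·cos α = 49.766500·cos 15.950° = 47.850583
roll angle φ = 8.789° = 0.15339699 rad
x = r_b·(cos φ + φ·sin φ) = 47.850583·(0.98825773 + 0.15339699·0.15279611) = 48.410253
y = r_b·(sin φ − φ·cos φ) = 47.850583·(0.15279611 − 0.15339699·0.98825773) = 0.057437

x=48.410253 y=0.057437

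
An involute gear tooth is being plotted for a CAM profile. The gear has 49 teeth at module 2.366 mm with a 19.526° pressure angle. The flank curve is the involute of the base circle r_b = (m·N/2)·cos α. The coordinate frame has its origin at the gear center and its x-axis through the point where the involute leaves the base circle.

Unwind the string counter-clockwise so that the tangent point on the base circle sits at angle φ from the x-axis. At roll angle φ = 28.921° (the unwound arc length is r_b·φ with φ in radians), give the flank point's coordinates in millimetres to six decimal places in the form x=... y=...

x=61.156210 y=2.282981

pitch radius r_p = m·N/2 = 2.366·49/2 = 57.967000
base radius r_b = r_p·cos α = 57.967000·cos 19.526° = 54.633313
roll angle φ = 28.921° = 0.50476667 rad
x = r_b·(cos φ + φ·sin φ) = 54.633313·(0.87528734 + 0.50476667·0.48360323) = 61.156210
y = r_b·(sin φ − φ·cos φ) = 54.633313·(0.48360323 − 0.50476667·0.87528734) = 2.282981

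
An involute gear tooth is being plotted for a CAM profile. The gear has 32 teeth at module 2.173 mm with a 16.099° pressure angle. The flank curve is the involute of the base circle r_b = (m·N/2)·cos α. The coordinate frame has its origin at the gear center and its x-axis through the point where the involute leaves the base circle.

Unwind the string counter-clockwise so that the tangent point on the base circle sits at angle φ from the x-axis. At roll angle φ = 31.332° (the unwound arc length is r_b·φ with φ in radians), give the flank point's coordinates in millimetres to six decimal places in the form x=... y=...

pitch radius r_p = m·N/2 = 2.173·32/2 = 34.768000
base radius r_b = r_p·cos α = 34.768000·cos 16.099° = 33.404538
roll angle φ = 31.332° = 0.54684656 rad
x = r_b·(cos φ + φ·sin φ) = 33.404538·(0.85416854 + 0.54684656·0.51999625) = 38.031958
y = r_b·(sin φ − φ·cos φ) = 33.404538·(0.51999625 − 0.54684656·0.85416854) = 1.767004

x=38.031958 y=1.767004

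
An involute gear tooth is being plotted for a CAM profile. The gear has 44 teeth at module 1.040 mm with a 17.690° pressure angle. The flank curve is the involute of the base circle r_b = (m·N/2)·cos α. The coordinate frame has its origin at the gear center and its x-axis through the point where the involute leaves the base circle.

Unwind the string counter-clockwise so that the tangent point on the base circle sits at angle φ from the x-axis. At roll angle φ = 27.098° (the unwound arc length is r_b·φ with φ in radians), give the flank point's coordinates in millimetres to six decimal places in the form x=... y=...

x=24.101376 y=0.751616

pitch radius r_p = m·N/2 = 1.040·44/2 = 22.880000
base radius r_b = r_p·cos α = 22.880000·cos 17.690° = 21.798108
roll angle φ = 27.098° = 0.47294932 rad
x = r_b·(cos φ + φ·sin φ) = 21.798108·(0.89022871 + 0.47294932·0.45551383) = 24.101376
y = r_b·(sin φ − φ·cos φ) = 21.798108·(0.45551383 − 0.47294932·0.89022871) = 0.751616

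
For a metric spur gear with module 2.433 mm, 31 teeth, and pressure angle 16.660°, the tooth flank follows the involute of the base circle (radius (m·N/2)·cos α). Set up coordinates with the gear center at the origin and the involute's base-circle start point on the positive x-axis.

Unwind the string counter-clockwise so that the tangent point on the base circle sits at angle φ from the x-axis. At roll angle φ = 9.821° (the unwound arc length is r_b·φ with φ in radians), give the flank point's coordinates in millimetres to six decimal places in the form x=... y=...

x=36.655333 y=0.060472

pitch radius r_p = m·N/2 = 2.433·31/2 = 37.711500
base radius r_b = r_p·cos α = 37.711500·cos 16.660° = 36.128480
roll angle φ = 9.821° = 0.17140879 rad
x = r_b·(cos φ + φ·sin φ) = 36.128480·(0.98534545 + 0.17140879·0.17057066) = 36.655333
y = r_b·(sin φ − φ·cos φ) = 36.128480·(0.17057066 − 0.17140879·0.98534545) = 0.060472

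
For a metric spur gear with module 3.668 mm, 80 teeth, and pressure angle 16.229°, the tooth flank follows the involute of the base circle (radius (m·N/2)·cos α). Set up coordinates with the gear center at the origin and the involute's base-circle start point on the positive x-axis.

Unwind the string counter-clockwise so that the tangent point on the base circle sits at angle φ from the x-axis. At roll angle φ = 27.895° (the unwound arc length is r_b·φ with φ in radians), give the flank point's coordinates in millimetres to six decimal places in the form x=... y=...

x=156.592933 y=5.291638

pitch radius r_p = m·N/2 = 3.668·80/2 = 146.720000
base radius r_b = r_p·cos α = 146.720000·cos 16.229° = 140.873553
roll angle φ = 27.895° = 0.48685959 rad
x = r_b·(cos φ + φ·sin φ) = 140.873553·(0.88380646 + 0.48685959·0.46785269) = 156.592933
y = r_b·(sin φ − φ·cos φ) = 140.873553·(0.46785269 − 0.48685959·0.88380646) = 5.291638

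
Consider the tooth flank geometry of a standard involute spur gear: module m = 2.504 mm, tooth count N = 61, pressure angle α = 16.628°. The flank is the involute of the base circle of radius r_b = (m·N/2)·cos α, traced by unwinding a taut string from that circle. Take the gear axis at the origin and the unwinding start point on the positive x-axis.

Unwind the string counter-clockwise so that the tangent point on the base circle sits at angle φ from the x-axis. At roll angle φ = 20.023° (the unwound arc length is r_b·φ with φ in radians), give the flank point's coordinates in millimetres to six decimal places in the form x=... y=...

pitch radius r_p = m·N/2 = 2.504·61/2 = 76.372000
base radius r_b = r_p·cos α = 76.372000·cos 16.628° = 73.178340
roll angle φ = 20.023° = 0.34946728 rad
x = r_b·(cos φ + φ·sin φ) = 73.178340·(0.93955525 + 0.34946728·0.34239733) = 77.511370
y = r_b·(sin φ − φ·cos φ) = 73.178340·(0.34239733 − 0.34946728·0.93955525) = 1.028413

x=77.511370 y=1.028413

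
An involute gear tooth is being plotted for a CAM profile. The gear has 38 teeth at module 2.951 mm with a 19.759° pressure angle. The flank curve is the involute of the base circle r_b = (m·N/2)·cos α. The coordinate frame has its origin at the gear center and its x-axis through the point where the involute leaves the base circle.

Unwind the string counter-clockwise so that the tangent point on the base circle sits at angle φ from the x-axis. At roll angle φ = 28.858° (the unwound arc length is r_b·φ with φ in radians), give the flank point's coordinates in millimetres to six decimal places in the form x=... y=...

pitch radius r_p = m·N/2 = 2.951·38/2 = 56.069000
base radius r_b = r_p·cos α = 56.069000·cos 19.759° = 52.767821
roll angle φ = 28.858° = 0.50366712 rad
x = r_b·(cos φ + φ·sin φ) = 52.767821·(0.87581856 + 0.50366712·0.48264050) = 59.042375
y = r_b·(sin φ − φ·cos φ) = 52.767821·(0.48264050 − 0.50366712·0.87581856) = 2.190893

x=59.042375 y=2.190893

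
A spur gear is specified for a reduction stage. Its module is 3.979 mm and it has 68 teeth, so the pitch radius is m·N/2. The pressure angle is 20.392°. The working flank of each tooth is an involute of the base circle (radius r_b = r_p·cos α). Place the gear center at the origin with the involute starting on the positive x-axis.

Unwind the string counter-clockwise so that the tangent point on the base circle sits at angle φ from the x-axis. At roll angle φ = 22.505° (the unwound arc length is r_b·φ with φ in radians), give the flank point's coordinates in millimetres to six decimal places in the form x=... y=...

x=136.215658 y=2.522193

pitch radius r_p = m·N/2 = 3.979·68/2 = 135.286000
base radius r_b = r_p·cos α = 135.286000·cos 20.392° = 126.807714
roll angle φ = 22.505° = 0.39278635 rad
x = r_b·(cos φ + φ·sin φ) = 126.807714·(0.92384613 + 0.39278635·0.38276405) = 136.215658
y = r_b·(sin φ − φ·cos φ) = 126.807714·(0.38276405 − 0.39278635·0.92384613) = 2.522193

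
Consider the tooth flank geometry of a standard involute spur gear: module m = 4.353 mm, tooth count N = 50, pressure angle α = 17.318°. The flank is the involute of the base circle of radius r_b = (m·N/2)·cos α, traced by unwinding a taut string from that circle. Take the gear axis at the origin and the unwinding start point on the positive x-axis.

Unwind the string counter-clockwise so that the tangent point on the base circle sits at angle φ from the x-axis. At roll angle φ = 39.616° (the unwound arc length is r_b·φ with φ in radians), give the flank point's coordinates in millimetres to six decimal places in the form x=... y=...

x=125.835443 y=10.909305

pitch radius r_p = m·N/2 = 4.353·50/2 = 108.825000
base radius r_b = r_p·cos α = 108.825000·cos 17.318° = 103.891672
roll angle φ = 39.616° = 0.69142964 rad
x = r_b·(cos φ + φ·sin φ) = 103.891672·(0.77033521 + 0.69142964·0.63763913) = 125.835443
y = r_b·(sin φ − φ·cos φ) = 103.891672·(0.63763913 − 0.69142964·0.77033521) = 10.909305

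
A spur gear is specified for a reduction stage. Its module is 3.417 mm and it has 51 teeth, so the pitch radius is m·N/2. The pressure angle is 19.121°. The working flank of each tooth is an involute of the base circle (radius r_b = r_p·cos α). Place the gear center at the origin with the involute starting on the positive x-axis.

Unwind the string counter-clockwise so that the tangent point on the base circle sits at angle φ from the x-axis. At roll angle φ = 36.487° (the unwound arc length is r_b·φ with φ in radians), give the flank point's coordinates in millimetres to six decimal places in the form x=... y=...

pitch radius r_p = m·N/2 = 3.417·51/2 = 87.133500
base radius r_b = r_p·cos α = 87.133500·cos 19.121° = 82.326250
roll angle φ = 36.487° = 0.63681828 rad
x = r_b·(cos φ + φ·sin φ) = 82.326250·(0.80399180 + 0.63681828·0.59464038) = 97.364759
y = r_b·(sin φ − φ·cos φ) = 82.326250·(0.59464038 − 0.63681828·0.80399180) = 6.803746

x=97.364759 y=6.803746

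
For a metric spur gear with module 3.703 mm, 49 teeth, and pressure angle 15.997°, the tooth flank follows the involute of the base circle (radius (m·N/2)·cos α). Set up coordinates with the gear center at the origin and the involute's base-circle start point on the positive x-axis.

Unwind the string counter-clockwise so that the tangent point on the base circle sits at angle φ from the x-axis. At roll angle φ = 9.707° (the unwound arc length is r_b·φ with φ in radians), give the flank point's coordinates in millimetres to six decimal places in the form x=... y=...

x=88.452960 y=0.140957

pitch radius r_p = m·N/2 = 3.703·49/2 = 90.723500
base radius r_b = r_p·cos α = 90.723500·cos 15.997° = 87.210335
roll angle φ = 9.707° = 0.16941911 rad
x = r_b·(cos φ + φ·sin φ) = 87.210335·(0.98568288 + 0.16941911·0.16860980) = 88.452960
y = r_b·(sin φ − φ·cos φ) = 87.210335·(0.16860980 − 0.16941911·0.98568288) = 0.140957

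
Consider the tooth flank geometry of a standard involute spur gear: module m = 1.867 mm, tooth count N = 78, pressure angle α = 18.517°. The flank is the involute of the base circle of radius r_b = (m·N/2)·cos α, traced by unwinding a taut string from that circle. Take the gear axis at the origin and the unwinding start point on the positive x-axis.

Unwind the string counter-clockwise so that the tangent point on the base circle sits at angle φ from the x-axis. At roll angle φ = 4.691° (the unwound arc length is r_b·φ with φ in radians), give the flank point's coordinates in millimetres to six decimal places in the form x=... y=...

pitch radius r_p = m·N/2 = 1.867·78/2 = 72.813000
base radius r_b = r_p·cos α = 72.813000·cos 18.517° = 69.043432
roll angle φ = 4.691° = 0.08187340 rad
x = r_b·(cos φ + φ·sin φ) = 69.043432·(0.99665025 + 0.08187340·0.08178196) = 69.274452
y = r_b·(sin φ − φ·cos φ) = 69.043432·(0.08178196 − 0.08187340·0.99665025) = 0.012622

x=69.274452 y=0.012622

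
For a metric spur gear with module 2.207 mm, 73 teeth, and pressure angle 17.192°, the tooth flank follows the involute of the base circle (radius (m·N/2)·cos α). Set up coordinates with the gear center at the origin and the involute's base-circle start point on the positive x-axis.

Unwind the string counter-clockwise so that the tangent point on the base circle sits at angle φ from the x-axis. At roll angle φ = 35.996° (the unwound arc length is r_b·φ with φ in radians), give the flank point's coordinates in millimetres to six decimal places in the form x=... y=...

x=90.677387 y=6.113336

pitch radius r_p = m·N/2 = 2.207·73/2 = 80.555500
base radius r_b = r_p·cos α = 80.555500·cos 17.192° = 76.956251
roll angle φ = 35.996° = 0.62824872 rad
x = r_b·(cos φ + φ·sin φ) = 76.956251·(0.80905803 + 0.62824872·0.58772877) = 90.677387
y = r_b·(sin φ − φ·cos φ) = 76.956251·(0.58772877 − 0.62824872·0.80905803) = 6.113336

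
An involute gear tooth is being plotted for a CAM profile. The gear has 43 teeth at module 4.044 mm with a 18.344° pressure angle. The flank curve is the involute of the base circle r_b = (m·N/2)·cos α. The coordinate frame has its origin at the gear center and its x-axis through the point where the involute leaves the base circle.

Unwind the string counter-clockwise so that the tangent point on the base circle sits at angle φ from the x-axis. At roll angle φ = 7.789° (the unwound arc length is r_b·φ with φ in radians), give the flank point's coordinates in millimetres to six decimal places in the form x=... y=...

pitch radius r_p = m·N/2 = 4.044·43/2 = 86.946000
base radius r_b = r_p·cos α = 86.946000·cos 18.344° = 82.527758
roll angle φ = 7.789° = 0.13594370 rad
x = r_b·(cos φ + φ·sin φ) = 82.527758·(0.99077388 + 0.13594370·0.13552536) = 83.286823
y = r_b·(sin φ − φ·cos φ) = 82.527758·(0.13552536 − 0.13594370·0.99077388) = 0.068985

x=83.286823 y=0.068985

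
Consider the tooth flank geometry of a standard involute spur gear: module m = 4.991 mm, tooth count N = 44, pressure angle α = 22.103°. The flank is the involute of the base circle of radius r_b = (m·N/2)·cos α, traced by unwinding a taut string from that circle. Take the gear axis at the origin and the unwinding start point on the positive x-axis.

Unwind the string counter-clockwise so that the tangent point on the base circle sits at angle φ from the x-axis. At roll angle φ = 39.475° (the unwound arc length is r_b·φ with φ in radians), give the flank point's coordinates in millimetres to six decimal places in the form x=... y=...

x=123.087011 y=10.572564

pitch radius r_p = m·N/2 = 4.991·44/2 = 109.802000
base radius r_b = r_p·cos α = 109.802000·cos 22.103° = 101.732534
roll angle φ = 39.475° = 0.68896872 rad
x = r_b·(cos φ + φ·sin φ) = 101.732534·(0.77190205 + 0.68896872·0.63574147) = 123.087011
y = r_b·(sin φ − φ·cos φ) = 101.732534·(0.63574147 − 0.68896872·0.77190205) = 10.572564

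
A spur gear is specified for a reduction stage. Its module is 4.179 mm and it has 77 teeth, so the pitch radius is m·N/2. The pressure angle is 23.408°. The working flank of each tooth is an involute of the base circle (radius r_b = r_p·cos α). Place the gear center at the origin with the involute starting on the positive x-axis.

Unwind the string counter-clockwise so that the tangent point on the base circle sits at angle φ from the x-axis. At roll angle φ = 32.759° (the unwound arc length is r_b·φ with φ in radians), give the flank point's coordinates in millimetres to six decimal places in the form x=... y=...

pitch radius r_p = m·N/2 = 4.179·77/2 = 160.891500
base radius r_b = r_p·cos α = 160.891500·cos 23.408° = 147.649995
roll angle φ = 32.759° = 0.57175241 rad
x = r_b·(cos φ + φ·sin φ) = 147.649995·(0.84095403 + 0.57175241·0.54110657) = 169.846664
y = r_b·(sin φ − φ·cos φ) = 147.649995·(0.54110657 − 0.57175241·0.84095403) = 8.901683

x=169.846664 y=8.901683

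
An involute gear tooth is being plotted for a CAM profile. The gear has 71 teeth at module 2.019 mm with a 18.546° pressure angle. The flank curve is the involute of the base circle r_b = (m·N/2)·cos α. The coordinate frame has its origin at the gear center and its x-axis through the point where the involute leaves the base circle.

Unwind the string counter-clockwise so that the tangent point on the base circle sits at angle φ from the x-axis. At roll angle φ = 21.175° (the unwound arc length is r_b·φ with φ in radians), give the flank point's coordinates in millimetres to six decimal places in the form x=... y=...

x=72.435702 y=1.127826

pitch radius r_p = m·N/2 = 2.019·71/2 = 71.674500
base radius r_b = r_p·cos α = 71.674500·cos 18.546° = 67.952343
roll angle φ = 21.175° = 0.36957347 rad
x = r_b·(cos φ + φ·sin φ) = 67.952343·(0.93248150 + 0.36957347·0.36121773) = 72.435702
y = r_b·(sin φ − φ·cos φ) = 67.952343·(0.36121773 − 0.36957347·0.93248150) = 1.127826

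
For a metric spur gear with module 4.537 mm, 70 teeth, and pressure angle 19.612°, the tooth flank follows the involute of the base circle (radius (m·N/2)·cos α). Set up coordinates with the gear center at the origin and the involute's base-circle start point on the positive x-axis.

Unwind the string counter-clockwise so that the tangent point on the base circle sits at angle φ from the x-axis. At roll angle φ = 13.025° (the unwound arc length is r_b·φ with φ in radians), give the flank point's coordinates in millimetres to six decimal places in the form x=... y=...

pitch radius r_p = m·N/2 = 4.537·70/2 = 158.795000
base radius r_b = r_p·cos α = 158.795000·cos 19.612° = 149.582854
roll angle φ = 13.025° = 0.22732914 rad
x = r_b·(cos φ + φ·sin φ) = 149.582854·(0.97427182 + 0.22732914·0.22537618) = 153.398172
y = r_b·(sin φ − φ·cos φ) = 149.582854·(0.22537618 − 0.22732914·0.97427182) = 0.582747

x=153.398172 y=0.582747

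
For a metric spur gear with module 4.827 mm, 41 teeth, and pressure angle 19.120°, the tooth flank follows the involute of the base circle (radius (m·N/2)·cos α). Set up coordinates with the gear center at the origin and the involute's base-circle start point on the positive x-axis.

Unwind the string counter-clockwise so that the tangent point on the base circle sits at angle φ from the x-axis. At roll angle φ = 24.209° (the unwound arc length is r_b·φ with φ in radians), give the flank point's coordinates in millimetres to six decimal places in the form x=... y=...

x=101.471633 y=2.309166

pitch radius r_p = m·N/2 = 4.827·41/2 = 98.953500
base radius r_b = r_p·cos α = 98.953500·cos 19.120° = 93.494694
roll angle φ = 24.209° = 0.42252676 rad
x = r_b·(cos φ + φ·sin φ) = 93.494694·(0.91205571 + 0.42252676·0.41006630) = 101.471633
y = r_b·(sin φ − φ·cos φ) = 93.494694·(0.41006630 − 0.42252676·0.91205571) = 2.309166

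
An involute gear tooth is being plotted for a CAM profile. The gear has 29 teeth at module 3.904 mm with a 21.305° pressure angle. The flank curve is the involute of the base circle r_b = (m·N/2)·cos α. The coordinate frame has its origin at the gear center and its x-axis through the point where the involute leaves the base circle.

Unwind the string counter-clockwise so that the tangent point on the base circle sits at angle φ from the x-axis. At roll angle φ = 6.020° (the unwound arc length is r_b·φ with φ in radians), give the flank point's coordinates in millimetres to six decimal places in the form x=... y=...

x=53.029687 y=0.020368

pitch radius r_p = m·N/2 = 3.904·29/2 = 56.608000
base radius r_b = r_p·cos α = 56.608000·cos 21.305° = 52.739382
roll angle φ = 6.020° = 0.10506882 rad
x = r_b·(cos φ + φ·sin φ) = 52.739382·(0.99448535 + 0.10506882·0.10487561) = 53.029687
y = r_b·(sin φ − φ·cos φ) = 52.739382·(0.10487561 − 0.10506882·0.99448535) = 0.020368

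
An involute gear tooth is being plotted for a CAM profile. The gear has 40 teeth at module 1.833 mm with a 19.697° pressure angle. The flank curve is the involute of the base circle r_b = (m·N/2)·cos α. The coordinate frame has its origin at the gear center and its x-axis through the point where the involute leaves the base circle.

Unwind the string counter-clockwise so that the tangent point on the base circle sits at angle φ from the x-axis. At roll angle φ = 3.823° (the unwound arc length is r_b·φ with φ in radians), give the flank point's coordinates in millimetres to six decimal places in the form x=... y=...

x=34.591703 y=0.003416

pitch radius r_p = m·N/2 = 1.833·40/2 = 36.660000
base radius r_b = r_p·cos α = 36.660000·cos 19.697° = 34.514957
roll angle φ = 3.823° = 0.06672394 rad
x = r_b·(cos φ + φ·sin φ) = 34.514957·(0.99777478 + 0.06672394·0.06667444) = 34.591703
y = r_b·(sin φ − φ·cos φ) = 34.514957·(0.06667444 − 0.06672394·0.99777478) = 0.003416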